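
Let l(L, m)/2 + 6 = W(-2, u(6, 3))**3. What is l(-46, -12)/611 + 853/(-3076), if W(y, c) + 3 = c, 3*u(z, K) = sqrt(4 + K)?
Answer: -767263/1879436 + 500*sqrt(7)/16497 ≈ -0.32805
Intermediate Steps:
u(z, K) = sqrt(4 + K)/3
W(y, c) = -3 + c
l(L, m) = -12 + 2*(-3 + sqrt(7)/3)**3 (l(L, m) = -12 + 2*(-3 + sqrt(4 + 3)/3)**3 = -12 + 2*(-3 + sqrt(7)/3)**3)
l(-46, -12)/611 + 853/(-3076) = (-80 + 500*sqrt(7)/27)/611 + 853/(-3076) = (-80 + 500*sqrt(7)/27)*(1/611) + 853*(-1/3076) = (-80/611 + 500*sqrt(7)/16497) - 853/3076 = -767263/1879436 + 500*sqrt(7)/16497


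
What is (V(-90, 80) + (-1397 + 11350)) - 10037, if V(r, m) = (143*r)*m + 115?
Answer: -1029569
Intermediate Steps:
V(r, m) = 115 + 143*m*r (V(r, m) = 143*m*r + 115 = 115 + 143*m*r)
(V(-90, 80) + (-1397 + 11350)) - 10037 = ((115 + 143*80*(-90)) + (-1397 + 11350)) - 10037 = ((115 - 1029600) + 9953) - 10037 = (-1029485 + 9953) - 10037 = -1019532 - 10037 = -1029569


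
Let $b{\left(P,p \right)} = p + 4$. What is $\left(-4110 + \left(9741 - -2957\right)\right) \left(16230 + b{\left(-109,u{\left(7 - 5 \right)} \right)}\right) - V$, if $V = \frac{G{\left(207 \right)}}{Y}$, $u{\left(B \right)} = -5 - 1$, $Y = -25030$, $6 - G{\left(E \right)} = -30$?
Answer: $\frac{1744166290978}{12515} \approx 1.3937 \cdot 10^{8}$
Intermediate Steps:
$G{\left(E \right)} = 36$ ($G{\left(E \right)} = 6 - -30 = 6 + 30 = 36$)
$u{\left(B \right)} = -6$ ($u{\left(B \right)} = -5 - 1 = -6$)
$b{\left(P,p \right)} = 4 + p$
$V = - \frac{18}{12515}$ ($V = \frac{36}{-25030} = 36 \left(- \frac{1}{25030}\right) = - \frac{18}{12515} \approx -0.0014383$)
$\left(-4110 + \left(9741 - -2957\right)\right) \left(16230 + b{\left(-109,u{\left(7 - 5 \right)} \right)}\right) - V = \left(-4110 + \left(9741 - -2957\right)\right) \left(16230 + \left(4 - 6\right)\right) - - \frac{18}{12515} = \left(-4110 + \left(9741 + 2957\right)\right) \left(16230 - 2\right) + \frac{18}{12515} = \left(-4110 + 12698\right) 16228 + \frac{18}{12515} = 8588 \cdot 16228 + \frac{18}{12515} = 139366064 + \frac{18}{12515} = \frac{1744166290978}{12515}$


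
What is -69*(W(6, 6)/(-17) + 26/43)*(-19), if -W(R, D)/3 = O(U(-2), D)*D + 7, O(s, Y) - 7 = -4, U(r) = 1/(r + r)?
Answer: 4807437/731 ≈ 6576.5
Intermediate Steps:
U(r) = 1/(2*r)
O(s, Y) = 3 (O(s, Y) = 7 - 4 = 3)
W(R, D) = -21 - 9*D (W(R, D) = -3*(3*D + 7) = -3*(7 + 3*D) = -21 - 9*D)
-69*(W(6, 6)/(-17) + 26/43)*(-19) = -69*((-21 - 9*6)/(-17) + 26/43)*(-19) = -69*((-21 - 54)*(-1/17) + 26*(1/43))*(-19) = -69*(-75*(-1/17) + 26/43)*(-19) = -69*(75/17 + 26/43)*(-19) = -69*3667/731*(-19) = -253023/731*(-19) = 4807437/731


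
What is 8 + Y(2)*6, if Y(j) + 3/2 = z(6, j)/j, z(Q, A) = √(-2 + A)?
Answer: -1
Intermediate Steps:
Y(j) = -3/2 + √(-2 + j)/j
8 + Y(2)*6 = 8 + (-3/2 + √(-2 + 2)/2)*6 = 8 + (-3/2 + √0/2)*6 = 8 + (-3/2 + (½)*0)*6 = 8 + (-3/2 + 0)*6 = 8 - 3/2*6 = 8 - 9 = -1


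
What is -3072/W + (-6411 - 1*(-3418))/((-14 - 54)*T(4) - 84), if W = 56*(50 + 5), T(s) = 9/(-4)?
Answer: -1178801/26565 ≈ -44.374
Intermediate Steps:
T(s) = -9/4 (T(s) = 9*(-1/4) = -9/4)
W = 3080 (W = 56*55 = 3080)
-3072/W + (-6411 - 1*(-3418))/((-14 - 54)*T(4) - 84) = -3072/3080 + (-6411 - 1*(-3418))/((-14 - 54)*(-9/4) - 84) = -3072*1/3080 + (-6411 + 3418)/(-68*(-9/4) - 84) = -384/385 - 2993/(153 - 84) = -384/385 - 2993/69 = -1178801/26565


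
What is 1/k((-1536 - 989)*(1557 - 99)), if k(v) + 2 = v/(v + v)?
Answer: -⅔ ≈ -0.66667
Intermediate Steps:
k(v) = -3/2 (k(v) = -2 + v/(v + v) = -2 + v/((2*v)) = -2 + v*(1/(2*v)) = -2 + ½ = -3/2)
1/k((-1536 - 989)*(1557 - 99)) = 1/(-3/2) = -⅔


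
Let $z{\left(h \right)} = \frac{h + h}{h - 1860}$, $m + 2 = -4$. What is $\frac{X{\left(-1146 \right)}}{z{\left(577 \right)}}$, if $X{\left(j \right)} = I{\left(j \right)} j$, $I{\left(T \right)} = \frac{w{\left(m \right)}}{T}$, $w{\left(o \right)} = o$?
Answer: $\frac{3849}{577} \approx 6.6707$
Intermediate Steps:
$m = -6$ ($m = -2 - 4 = -6$)
$I{\left(T \right)} = - \frac{6}{T}$
$z{\left(h \right)} = \frac{2 h}{-1860 + h}$
$X{\left(j \right)} = -6$ ($X{\left(j \right)} = - \frac{6}{j} j = -6$)
$\frac{X{\left(-1146 \right)}}{z{\left(577 \right)}} = - \frac{6}{2 \cdot 577 \frac{1}{-1860 + 577}} = - \frac{6}{2 \cdot 577 \frac{1}{-1283}} = - \frac{6}{2 \cdot 577 \left(- \frac{1}{1283}\right)} = - \frac{6}{- \frac{1154}{1283}} = \left(-6\right) \left(- \frac{1283}{1154}\right) = \frac{3849}{577}$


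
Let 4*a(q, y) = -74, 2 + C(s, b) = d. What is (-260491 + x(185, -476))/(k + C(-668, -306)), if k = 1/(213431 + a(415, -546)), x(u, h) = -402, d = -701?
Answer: 111355654725/300057973 ≈ 371.11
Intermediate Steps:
C(s, b) = -703 (C(s, b) = -2 - 701 = -703)
a(q, y) = -37/2 (a(q, y) = (¼)*(-74) = -37/2)
k = 2/426825 (k = 1/(213431 - 37/2) = 1/(426825/2) = 2/426825 ≈ 4.6858e-6)
(-260491 + x(185, -476))/(k + C(-668, -306)) = (-260491 - 402)/(2/426825 - 703) = -260893/(-300057973/426825) = -260893*(-426825/300057973) = 111355654725/300057973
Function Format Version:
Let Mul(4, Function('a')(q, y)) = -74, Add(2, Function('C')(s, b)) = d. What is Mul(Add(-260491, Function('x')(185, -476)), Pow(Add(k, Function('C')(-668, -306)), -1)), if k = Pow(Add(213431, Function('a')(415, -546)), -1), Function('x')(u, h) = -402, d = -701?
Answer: Rational(111355654725, 300057973) ≈ 371.11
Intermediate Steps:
Function('C')(s, b) = -703 (Function('C')(s, b) = Add(-2, -701) = -703)
Function('a')(q, y) = Rational(-37, 2) (Function('a')(q, y) = Mul(Rational(1, 4), -74) = Rational(-37, 2))
k = Rational(2, 426825) (k = Pow(Add(213431, Rational(-37, 2)), -1) = Pow(Rational(426825, 2), -1) = Rational(2, 426825) ≈ 4.6858e-6)
Mul(Add(-260491, Function('x')(185, -476)), Pow(Add(k, Function('C')(-668, -306)), -1)) = Mul(Add(-260491, -402), Pow(Add(Rational(2, 426825), -703), -1)) = Mul(-260893, Pow(Rational(-300057973, 426825), -1)) = Mul(-260893, Rational(-426825, 300057973)) = Rational(111355654725, 300057973)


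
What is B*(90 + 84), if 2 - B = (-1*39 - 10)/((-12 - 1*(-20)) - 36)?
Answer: 87/2 ≈ 43.500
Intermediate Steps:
B = ¼ (B = 2 - (-1*39 - 10)/((-12 - 1*(-20)) - 36) = 2 - (-39 - 10)/((-12 + 20) - 36) = 2 - (-49)/(8 - 36) = 2 - (-49)/(-28) = 2 - (-49)*(-1)/28 = 2 - 1*7/4 = 2 - 7/4 = ¼ ≈ 0.25000)
B*(90 + 84) = (90 + 84)/4 = (¼)*174 = 87/2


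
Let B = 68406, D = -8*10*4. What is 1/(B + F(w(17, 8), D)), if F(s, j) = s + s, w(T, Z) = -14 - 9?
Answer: 1/68360 ≈ 1.4628e-5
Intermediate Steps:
w(T, Z) = -23
D = -320 (D = -80*4 = -320)
F(s, j) = 2*s
1/(B + F(w(17, 8), D)) = 1/(68406 + 2*(-23)) = 1/(68406 - 46) = 1/68360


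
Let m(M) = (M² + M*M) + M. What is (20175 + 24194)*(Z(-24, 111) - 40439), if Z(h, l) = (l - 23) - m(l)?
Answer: -2888599376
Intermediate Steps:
m(M) = M + 2*M² (m(M) = (M² + M²) + M = 2*M² + M = M + 2*M²)
Z(h, l) = -23 + l - l*(1 + 2*l) (Z(h, l) = (l - 23) - l*(1 + 2*l) = (-23 + l) - l*(1 + 2*l) = -23 + l - l*(1 + 2*l))
(20175 + 24194)*(Z(-24, 111) - 40439) = (20175 + 24194)*((-23 - 2*111²) - 40439) = 44369*((-23 - 2*12321) - 40439) = 44369*((-23 - 24642) - 40439) = 44369*(-24665 - 40439) = 44369*(-65104) = -2888599376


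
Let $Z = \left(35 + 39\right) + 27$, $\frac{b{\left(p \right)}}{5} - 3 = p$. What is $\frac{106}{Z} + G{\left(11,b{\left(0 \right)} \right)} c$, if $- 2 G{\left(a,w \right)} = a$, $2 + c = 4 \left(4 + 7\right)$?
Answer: $- \frac{23225}{101} \approx -229.95$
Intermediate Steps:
$b{\left(p \right)} = 15 + 5 p$
$c = 42$ ($c = -2 + 4 \left(4 + 7\right) = -2 + 4 \cdot 11 = -2 + 44 = 42$)
$G{\left(a,w \right)} = - \frac{a}{2}$
$Z = 101$ ($Z = 74 + 27 = 101$)
$\frac{106}{Z} + G{\left(11,b{\left(0 \right)} \right)} c = \frac{106}{101} + \left(- \frac{1}{2}\right) 11 \cdot 42 = 106 \cdot \frac{1}{101} - 231 = \frac{106}{101} - 231 = - \frac{23225}{101}$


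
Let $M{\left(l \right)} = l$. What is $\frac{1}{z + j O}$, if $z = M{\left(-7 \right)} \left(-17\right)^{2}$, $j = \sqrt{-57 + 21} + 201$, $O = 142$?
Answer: $\frac{26519}{703983265} - \frac{852 i}{703983265} \approx 3.767 \cdot 10^{-5} - 1.2103 \cdot 10^{-6} i$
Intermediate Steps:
$j = 201 + 6 i$ ($j = \sqrt{-36} + 201 = 6 i + 201 = 201 + 6 i \approx 201.0 + 6.0 i$)
$z = -2023$ ($z = - 7 \left(-17\right)^{2} = \left(-7\right) 289 = -2023$)
$\frac{1}{z + j O} = \frac{1}{-2023 + \left(201 + 6 i\right) 142} = \frac{1}{-2023 + \left(28542 + 852 i\right)} = \frac{1}{26519 + 852 i} = \frac{26519 - 852 i}{703983265}$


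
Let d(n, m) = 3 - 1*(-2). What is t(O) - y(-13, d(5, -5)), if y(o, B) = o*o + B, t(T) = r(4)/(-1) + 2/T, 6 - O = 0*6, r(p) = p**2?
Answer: -569/3 ≈ -189.67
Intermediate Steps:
d(n, m) = 5 (d(n, m) = 3 + 2 = 5)
O = 6 (O = 6 - 0*6 = 6 - 1*0 = 6 + 0 = 6)
t(T) = -16 + 2/T (t(T) = 4**2/(-1) + 2/T = 16*(-1) + 2/T = -16 + 2/T)
y(o, B) = B + o**2 (y(o, B) = o**2 + B = B + o**2)
t(O) - y(-13, d(5, -5)) = (-16 + 2/6) - (5 + (-13)**2) = (-16 + 2*(1/6)) - (5 + 169) = (-16 + 1/3) - 1*174 = -47/3 - 174 = -569/3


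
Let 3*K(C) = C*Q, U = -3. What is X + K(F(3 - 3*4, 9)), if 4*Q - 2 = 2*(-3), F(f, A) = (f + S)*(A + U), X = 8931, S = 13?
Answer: 8923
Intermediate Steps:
F(f, A) = (-3 + A)*(13 + f) (F(f, A) = (f + 13)*(A - 3) = (13 + f)*(-3 + A) = (-3 + A)*(13 + f))
Q = -1 (Q = 1/2 + (2*(-3))/4 = 1/2 + (1/4)*(-6) = 1/2 - 3/2 = -1)
K(C) = -C/3 (K(C) = (C*(-1))/3 = (-C)/3 = -C/3)
X + K(F(3 - 3*4, 9)) = 8931 - (-39 - 3*(3 - 3*4) + 13*9 + 9*(3 - 3*4))/3 = 8931 - (-39 - 3*(3 - 12) + 117 + 9*(3 - 12))/3 = 8931 - (-39 - 3*(-9) + 117 + 9*(-9))/3 = 8931 - (-39 + 27 + 117 - 81)/3 = 8931 - 1/3*24 = 8931 - 8 = 8923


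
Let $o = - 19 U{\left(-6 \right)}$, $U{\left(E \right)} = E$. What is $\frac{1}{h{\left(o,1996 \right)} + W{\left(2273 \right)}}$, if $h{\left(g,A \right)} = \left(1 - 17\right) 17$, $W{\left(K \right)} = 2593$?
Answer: $\frac{1}{2321} \approx 0.00043085$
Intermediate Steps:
$o = 114$ ($o = \left(-19\right) \left(-6\right) = 114$)
$h{\left(g,A \right)} = -272$ ($h{\left(g,A \right)} = \left(-16\right) 17 = -272$)
$\frac{1}{h{\left(o,1996 \right)} + W{\left(2273 \right)}} = \frac{1}{-272 + 2593} = \frac{1}{2321}$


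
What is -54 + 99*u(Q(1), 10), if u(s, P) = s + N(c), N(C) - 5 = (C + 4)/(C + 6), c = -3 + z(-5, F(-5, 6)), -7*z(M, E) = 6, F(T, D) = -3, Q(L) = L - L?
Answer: 2238/5 ≈ 447.60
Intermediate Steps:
Q(L) = 0
z(M, E) = -6/7 (z(M, E) = -1/7*6 = -6/7)
c = -27/7 (c = -3 - 6/7 = -27/7 ≈ -3.8571)
N(C) = 5 + (4 + C)/(6 + C) (N(C) = 5 + (C + 4)/(C + 6) = 5 + (4 + C)/(6 + C))
u(s, P) = 76/15 + s (u(s, P) = s + 2*(17 + 3*(-27/7))/(6 - 27/7) = s + 2*(17 - 81/7)/(15/7) = s + 2*(7/15)*(38/7) = s + 76/15 = 76/15 + s)
-54 + 99*u(Q(1), 10) = -54 + 99*(76/15 + 0) = -54 + 99*(76/15) = -54 + 2508/5 = 2238/5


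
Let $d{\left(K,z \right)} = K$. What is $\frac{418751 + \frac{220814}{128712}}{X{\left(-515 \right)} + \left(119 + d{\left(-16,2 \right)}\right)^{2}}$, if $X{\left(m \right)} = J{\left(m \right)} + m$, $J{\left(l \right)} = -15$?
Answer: $\frac{26949249763}{648644124} \approx 41.547$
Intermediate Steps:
$X{\left(m \right)} = -15 + m$
$\frac{418751 + \frac{220814}{128712}}{X{\left(-515 \right)} + \left(119 + d{\left(-16,2 \right)}\right)^{2}} = \frac{418751 + \frac{220814}{128712}}{\left(-15 - 515\right) + \left(119 - 16\right)^{2}} = \frac{418751 + 220814 \cdot \frac{1}{128712}}{-530 + 103^{2}} = \frac{418751 + \frac{110407}{64356}}{-530 + 10609} = \frac{26949249763}{64356 \cdot 10079} = \frac{26949249763}{64356} \cdot \frac{1}{10079} = \frac{26949249763}{648644124}$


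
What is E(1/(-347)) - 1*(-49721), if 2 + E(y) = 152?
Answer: 49871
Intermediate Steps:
E(y) = 150 (E(y) = -2 + 152 = 150)
E(1/(-347)) - 1*(-49721) = 150 - 1*(-49721) = 150 + 49721 = 49871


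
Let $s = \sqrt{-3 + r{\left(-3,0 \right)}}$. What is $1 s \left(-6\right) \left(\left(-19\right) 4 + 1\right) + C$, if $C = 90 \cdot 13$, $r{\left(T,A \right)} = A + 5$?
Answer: $1170 + 450 \sqrt{2} \approx 1806.4$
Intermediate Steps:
$r{\left(T,A \right)} = 5 + A$
$s = \sqrt{2}$ ($s = \sqrt{-3 + \left(5 + 0\right)} = \sqrt{-3 + 5} = \sqrt{2} \approx 1.4142$)
$C = 1170$
$1 s \left(-6\right) \left(\left(-19\right) 4 + 1\right) + C = 1 \sqrt{2} \left(-6\right) \left(\left(-19\right) 4 + 1\right) + 1170 = \sqrt{2} \left(-6\right) \left(-76 + 1\right) + 1170 = - 6 \sqrt{2} \left(-75\right) + 1170 = 450 \sqrt{2} + 1170 = 1170 + 450 \sqrt{2}$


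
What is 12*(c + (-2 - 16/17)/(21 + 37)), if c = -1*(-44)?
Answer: 260004/493 ≈ 527.39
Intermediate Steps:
c = 44
12*(c + (-2 - 16/17)/(21 + 37)) = 12*(44 + (-2 - 16/17)/(21 + 37)) = 12*(44 + (-2 - 16*1/17)/58) = 12*(44 + (-2 - 16/17)*(1/58)) = 12*(44 - 50/17*1/58) = 12*(44 - 25/493) = 12*(21667/493) = 260004/493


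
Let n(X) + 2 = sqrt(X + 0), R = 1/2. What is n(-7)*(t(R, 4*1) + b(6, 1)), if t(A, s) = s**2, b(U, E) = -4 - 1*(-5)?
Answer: -34 + 17*I*sqrt(7) ≈ -34.0 + 44.978*I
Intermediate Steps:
R = 1/2 ≈ 0.50000
n(X) = -2 + sqrt(X) (n(X) = -2 + sqrt(X + 0) = -2 + sqrt(X))
b(U, E) = 1 (b(U, E) = -4 + 5 = 1)
n(-7)*(t(R, 4*1) + b(6, 1)) = (-2 + sqrt(-7))*((4*1)**2 + 1) = (-2 + I*sqrt(7))*(4**2 + 1) = (-2 + I*sqrt(7))*(16 + 1) = (-2 + I*sqrt(7))*17 = -34 + 17*I*sqrt(7)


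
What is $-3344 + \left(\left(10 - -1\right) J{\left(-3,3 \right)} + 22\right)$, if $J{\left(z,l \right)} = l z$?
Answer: $-3421$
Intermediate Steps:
$-3344 + \left(\left(10 - -1\right) J{\left(-3,3 \right)} + 22\right) = -3344 + \left(\left(10 - -1\right) 3 \left(-3\right) + 22\right) = -3344 + \left(\left(10 + 1\right) \left(-9\right) + 22\right) = -3344 + \left(11 \left(-9\right) + 22\right) = -3344 + \left(-99 + 22\right) = -3344 - 77 = -3421$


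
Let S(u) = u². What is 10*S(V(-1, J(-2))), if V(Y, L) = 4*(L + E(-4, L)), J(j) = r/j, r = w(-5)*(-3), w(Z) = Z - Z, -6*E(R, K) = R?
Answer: 640/9 ≈ 71.111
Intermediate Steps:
E(R, K) = -R/6
w(Z) = 0
r = 0 (r = 0*(-3) = 0)
J(j) = 0 (J(j) = 0/j = 0)
V(Y, L) = 8/3 + 4*L (V(Y, L) = 4*(L - ⅙*(-4)) = 4*(L + ⅔) = 4*(⅔ + L) = 8/3 + 4*L)
10*S(V(-1, J(-2))) = 10*(8/3 + 4*0)² = 10*(8/3 + 0)² = 10*(8/3)² = 10*(64/9) = 640/9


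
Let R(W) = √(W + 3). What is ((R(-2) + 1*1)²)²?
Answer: 16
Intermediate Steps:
R(W) = √(3 + W)
((R(-2) + 1*1)²)² = ((√(3 - 2) + 1*1)²)² = ((√1 + 1)²)² = ((1 + 1)²)² = (2²)² = 4² = 16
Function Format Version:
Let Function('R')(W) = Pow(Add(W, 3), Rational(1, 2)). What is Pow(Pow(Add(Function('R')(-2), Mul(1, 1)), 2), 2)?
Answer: 16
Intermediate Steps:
Function('R')(W) = Pow(Add(3, W), Rational(1, 2))
Pow(Pow(Add(Function('R')(-2), Mul(1, 1)), 2), 2) = Pow(Pow(Add(Pow(Add(3, -2), Rational(1, 2)), Mul(1, 1)), 2), 2) = Pow(Pow(Add(Pow(1, Rational(1, 2)), 1), 2), 2) = Pow(Pow(Add(1, 1), 2), 2) = Pow(Pow(2, 2), 2) = Pow(4, 2) = 16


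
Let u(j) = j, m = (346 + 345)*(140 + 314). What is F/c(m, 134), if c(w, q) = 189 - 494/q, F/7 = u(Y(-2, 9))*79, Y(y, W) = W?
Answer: 333459/12416 ≈ 26.857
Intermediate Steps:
m = 313714 (m = 691*454 = 313714)
F = 4977 (F = 7*(9*79) = 7*711 = 4977)
c(w, q) = 189 - 494/q
F/c(m, 134) = 4977/(189 - 494/134) = 4977/(189 - 494*1/134) = 4977/(189 - 247/67) = 4977/(12416/67) = 4977*(67/12416) = 333459/12416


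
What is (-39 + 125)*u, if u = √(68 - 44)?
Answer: 172*√6 ≈ 421.31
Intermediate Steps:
u = 2*√6 (u = √24 = 2*√6 ≈ 4.8990)
(-39 + 125)*u = (-39 + 125)*(2*√6) = 86*(2*√6) = 172*√6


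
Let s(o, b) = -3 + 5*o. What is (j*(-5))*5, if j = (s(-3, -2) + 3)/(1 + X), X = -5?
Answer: -375/4 ≈ -93.750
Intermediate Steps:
j = 15/4 (j = ((-3 + 5*(-3)) + 3)/(1 - 5) = ((-3 - 15) + 3)/(-4) = (-18 + 3)*(-¼) = -15*(-¼) = 15/4 ≈ 3.7500)
(j*(-5))*5 = ((15/4)*(-5))*5 = -75/4*5 = -375/4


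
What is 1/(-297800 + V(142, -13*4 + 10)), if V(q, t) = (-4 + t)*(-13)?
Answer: -1/297202 ≈ -3.3647e-6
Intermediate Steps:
V(q, t) = 52 - 13*t
1/(-297800 + V(142, -13*4 + 10)) = 1/(-297800 + (52 - 13*(-13*4 + 10))) = 1/(-297800 + (52 - 13*(-52 + 10))) = 1/(-297800 + (52 - 13*(-42))) = 1/(-297800 + (52 + 546)) = 1/(-297800 + 598) = 1/(-297202) = -1/297202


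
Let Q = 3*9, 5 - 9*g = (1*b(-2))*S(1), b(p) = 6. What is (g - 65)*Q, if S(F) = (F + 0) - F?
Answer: -1740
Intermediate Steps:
S(F) = 0 (S(F) = F - F = 0)
g = 5/9 (g = 5/9 - 1*6*0/9 = 5/9 - 2*0/3 = 5/9 - ⅑*0 = 5/9 + 0 = 5/9 ≈ 0.55556)
Q = 27
(g - 65)*Q = (5/9 - 65)*27 = -580/9*27 = -1740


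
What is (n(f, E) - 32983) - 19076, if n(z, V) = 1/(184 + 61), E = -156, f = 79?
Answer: -12754454/245 ≈ -52059.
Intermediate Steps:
n(z, V) = 1/245
(n(f, E) - 32983) - 19076 = (1/245 - 32983) - 19076 = -8080834/245 - 19076 = -12754454/245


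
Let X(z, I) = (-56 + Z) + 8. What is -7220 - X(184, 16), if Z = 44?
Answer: -7216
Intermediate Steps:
X(z, I) = -4 (X(z, I) = (-56 + 44) + 8 = -12 + 8 = -4)
-7220 - X(184, 16) = -7220 - 1*(-4) = -7220 + 4 = -7216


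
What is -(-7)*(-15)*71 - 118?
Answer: -7573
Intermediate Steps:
-(-7)*(-15)*71 - 118 = -7*15*71 - 118 = -105*71 - 118 = -7455 - 118 = -7573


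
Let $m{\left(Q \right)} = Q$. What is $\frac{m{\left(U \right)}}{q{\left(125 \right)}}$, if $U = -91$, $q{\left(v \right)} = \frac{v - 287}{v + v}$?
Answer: $\frac{11375}{81} \approx 140.43$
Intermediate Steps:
$q{\left(v \right)} = \frac{-287 + v}{2 v}$
$\frac{m{\left(U \right)}}{q{\left(125 \right)}} = - \frac{91}{\frac{1}{2} \cdot \frac{1}{125} \left(-287 + 125\right)} = - \frac{91}{\frac{1}{2} \cdot \frac{1}{125} \left(-162\right)} = - \frac{91}{- \frac{81}{125}} = \left(-91\right) \left(- \frac{125}{81}\right) = \frac{11375}{81}$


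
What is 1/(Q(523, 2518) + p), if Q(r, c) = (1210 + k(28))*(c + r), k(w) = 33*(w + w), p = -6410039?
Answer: 1/2889339 ≈ 3.4610e-7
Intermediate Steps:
k(w) = 66*w (k(w) = 33*(2*w) = 66*w)
Q(r, c) = 3058*c + 3058*r (Q(r, c) = (1210 + 66*28)*(c + r) = (1210 + 1848)*(c + r) = 3058*(c + r) = 3058*c + 3058*r)
1/(Q(523, 2518) + p) = 1/((3058*2518 + 3058*523) - 6410039) = 1/((7700044 + 1599334) - 6410039) = 1/(9299378 - 6410039) = 1/2889339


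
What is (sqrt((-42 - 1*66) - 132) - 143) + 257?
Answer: 114 + 4*I*sqrt(15) ≈ 114.0 + 15.492*I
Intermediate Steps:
(sqrt((-42 - 1*66) - 132) - 143) + 257 = (sqrt((-42 - 66) - 132) - 143) + 257 = (sqrt(-108 - 132) - 143) + 257 = (sqrt(-240) - 143) + 257 = (4*I*sqrt(15) - 143) + 257 = (-143 + 4*I*sqrt(15)) + 257 = 114 + 4*I*sqrt(15)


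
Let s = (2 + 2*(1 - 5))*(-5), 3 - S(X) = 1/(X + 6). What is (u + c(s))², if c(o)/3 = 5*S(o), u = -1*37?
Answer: 8281/144 ≈ 57.507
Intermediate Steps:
S(X) = 3 - 1/(6 + X) (S(X) = 3 - 1/(X + 6) = 3 - 1/(6 + X))
s = 30 (s = (2 + 2*(-4))*(-5) = (2 - 8)*(-5) = -6*(-5) = 30)
u = -37
c(o) = 15*(17 + 3*o)/(6 + o) (c(o) = 3*(5*((17 + 3*o)/(6 + o))) = 3*(5*(17 + 3*o)/(6 + o)) = 15*(17 + 3*o)/(6 + o))
(u + c(s))² = (-37 + 15*(17 + 3*30)/(6 + 30))² = (-37 + 15*(17 + 90)/36)² = (-37 + 15*(1/36)*107)² = (-37 + 535/12)² = (91/12)² = 8281/144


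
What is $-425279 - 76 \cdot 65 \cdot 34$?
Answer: $-593239$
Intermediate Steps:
$-425279 - 76 \cdot 65 \cdot 34 = -425279 - 4940 \cdot 34 = -425279 - 167960 = -593239$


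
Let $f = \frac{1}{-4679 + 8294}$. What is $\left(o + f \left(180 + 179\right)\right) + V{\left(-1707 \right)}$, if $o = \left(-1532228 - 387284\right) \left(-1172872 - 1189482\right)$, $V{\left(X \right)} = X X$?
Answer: $\frac{16392469700826014}{3615} \approx 4.5346 \cdot 10^{12}$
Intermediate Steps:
$V{\left(X \right)} = X^{2}$
$f = \frac{1}{3615} \approx 0.00027663$
$o = 4534566851248$ ($o = \left(-1919512\right) \left(-2362354\right) = 4534566851248$)
$\left(o + f \left(180 + 179\right)\right) + V{\left(-1707 \right)} = \left(4534566851248 + \frac{180 + 179}{3615}\right) + \left(-1707\right)^{2} = \left(4534566851248 + \frac{1}{3615} \cdot 359\right) + 2913849 = \left(4534566851248 + \frac{359}{3615}\right) + 2913849 = \frac{16392459167261879}{3615} + 2913849 = \frac{16392469700826014}{3615}$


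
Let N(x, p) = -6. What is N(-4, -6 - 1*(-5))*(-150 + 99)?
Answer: 306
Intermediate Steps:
N(-4, -6 - 1*(-5))*(-150 + 99) = -6*(-150 + 99) = -6*(-51) = 306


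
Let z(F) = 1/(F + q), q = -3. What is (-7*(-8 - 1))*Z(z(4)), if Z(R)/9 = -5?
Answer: -2835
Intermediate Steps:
z(F) = 1/(-3 + F) (z(F) = 1/(F - 3) = 1/(-3 + F))
Z(R) = -45 (Z(R) = 9*(-5) = -45)
(-7*(-8 - 1))*Z(z(4)) = -7*(-8 - 1)*(-45) = -7*(-9)*(-45) = 63*(-45) = -2835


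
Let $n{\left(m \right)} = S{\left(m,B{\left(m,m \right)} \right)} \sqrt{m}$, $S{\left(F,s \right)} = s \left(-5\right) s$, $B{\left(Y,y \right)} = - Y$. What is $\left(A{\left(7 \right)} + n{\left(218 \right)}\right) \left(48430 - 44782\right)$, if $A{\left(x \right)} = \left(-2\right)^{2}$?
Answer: $14592 - 866837760 \sqrt{218} \approx -1.2799 \cdot 10^{10}$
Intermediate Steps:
$S{\left(F,s \right)} = - 5 s^{2}$ ($S{\left(F,s \right)} = - 5 s s = - 5 s^{2}$)
$A{\left(x \right)} = 4$
$n{\left(m \right)} = - 5 m^{\frac{5}{2}}$ ($n{\left(m \right)} = - 5 \left(- m\right)^{2} \sqrt{m} = - 5 m^{2} \sqrt{m} = - 5 m^{\frac{5}{2}}$)
$\left(A{\left(7 \right)} + n{\left(218 \right)}\right) \left(48430 - 44782\right) = \left(4 - 5 \cdot 218^{\frac{5}{2}}\right) \left(48430 - 44782\right) = \left(4 - 5 \cdot 47524 \sqrt{218}\right) 3648 = \left(4 - 237620 \sqrt{218}\right) 3648 = 14592 - 866837760 \sqrt{218}$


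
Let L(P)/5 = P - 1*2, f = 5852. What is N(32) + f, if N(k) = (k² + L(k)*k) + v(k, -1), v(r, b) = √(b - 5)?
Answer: 11676 + I*√6 ≈ 11676.0 + 2.4495*I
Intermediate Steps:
L(P) = -10 + 5*P (L(P) = 5*(P - 1*2) = 5*(P - 2) = 5*(-2 + P) = -10 + 5*P)
v(r, b) = √(-5 + b)
N(k) = k² + I*√6 + k*(-10 + 5*k) (N(k) = (k² + (-10 + 5*k)*k) + √(-5 - 1) = (k² + k*(-10 + 5*k)) + √(-6) = (k² + k*(-10 + 5*k)) + I*√6 = k² + I*√6 + k*(-10 + 5*k))
N(32) + f = (-10*32 + 6*32² + I*√6) + 5852 = (-320 + 6*1024 + I*√6) + 5852 = (-320 + 6144 + I*√6) + 5852 = (5824 + I*√6) + 5852 = 11676 + I*√6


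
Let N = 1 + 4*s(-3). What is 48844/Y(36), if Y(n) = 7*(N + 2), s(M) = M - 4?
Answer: -48844/175 ≈ -279.11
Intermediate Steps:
s(M) = -4 + M
N = -27 (N = 1 + 4*(-4 - 3) = 1 + 4*(-7) = 1 - 28 = -27)
Y(n) = -175 (Y(n) = 7*(-27 + 2) = 7*(-25) = -175)
48844/Y(36) = 48844/(-175) = 48844*(-1/175) = -48844/175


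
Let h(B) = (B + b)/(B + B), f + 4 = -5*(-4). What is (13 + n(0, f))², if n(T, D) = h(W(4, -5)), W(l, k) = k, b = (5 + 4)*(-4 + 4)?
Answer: 729/4 ≈ 182.25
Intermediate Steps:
f = 16 (f = -4 - 5*(-4) = -4 + 20 = 16)
b = 0 (b = 9*0 = 0)
h(B) = ½ (h(B) = (B + 0)/(B + B) = B/((2*B)) = B*(1/(2*B)) = ½)
n(T, D) = ½
(13 + n(0, f))² = (13 + ½)² = (27/2)² = 729/4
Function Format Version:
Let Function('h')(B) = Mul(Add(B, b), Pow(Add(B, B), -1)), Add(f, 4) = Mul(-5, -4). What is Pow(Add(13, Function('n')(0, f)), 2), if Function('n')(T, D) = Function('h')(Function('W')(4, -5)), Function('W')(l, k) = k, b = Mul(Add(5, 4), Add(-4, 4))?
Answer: Rational(729, 4) ≈ 182.25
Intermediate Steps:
f = 16 (f = Add(-4, Mul(-5, -4)) = Add(-4, 20) = 16)
b = 0 (b = Mul(9, 0) = 0)
Function('h')(B) = Rational(1, 2) (Function('h')(B) = Mul(Add(B, 0), Pow(Add(B, B), -1)) = Mul(B, Pow(Mul(2, B), -1)) = Mul(B, Mul(Rational(1, 2), Pow(B, -1))) = Rational(1, 2))
Function('n')(T, D) = Rational(1, 2)
Pow(Add(13, Function('n')(0, f)), 2) = Pow(Add(13, Rational(1, 2)), 2) = Pow(Rational(27, 2), 2) = Rational(729, 4)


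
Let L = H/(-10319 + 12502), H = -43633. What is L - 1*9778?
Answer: -21389007/2183 ≈ -9798.0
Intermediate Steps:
L = -43633/2183 (L = -43633/(-10319 + 12502) = -43633/2183 ≈ -19.988)
L - 1*9778 = -43633/2183 - 1*9778 = -43633/2183 - 9778 = -21389007/2183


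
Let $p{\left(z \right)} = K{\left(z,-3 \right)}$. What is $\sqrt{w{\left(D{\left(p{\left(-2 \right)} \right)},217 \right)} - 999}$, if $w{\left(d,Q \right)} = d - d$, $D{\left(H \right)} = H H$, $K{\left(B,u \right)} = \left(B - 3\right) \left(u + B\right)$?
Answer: $3 i \sqrt{111} \approx 31.607 i$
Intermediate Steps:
$K{\left(B,u \right)} = \left(-3 + B\right) \left(B + u\right)$
$p{\left(z \right)} = 9 + z^{2} - 6 z$ ($p{\left(z \right)} = z^{2} - 3 z - -9 + z \left(-3\right) = z^{2} - 3 z + 9 - 3 z = 9 + z^{2} - 6 z$)
$D{\left(H \right)} = H^{2}$
$w{\left(d,Q \right)} = 0$
$\sqrt{w{\left(D{\left(p{\left(-2 \right)} \right)},217 \right)} - 999} = \sqrt{0 - 999} = \sqrt{-999} = 3 i \sqrt{111}$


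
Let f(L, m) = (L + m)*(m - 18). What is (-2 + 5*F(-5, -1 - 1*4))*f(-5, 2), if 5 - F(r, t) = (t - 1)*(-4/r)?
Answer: 2256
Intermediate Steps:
f(L, m) = (-18 + m)*(L + m) (f(L, m) = (L + m)*(-18 + m) = (-18 + m)*(L + m))
F(r, t) = 5 + 4*(-1 + t)/r (F(r, t) = 5 - (t - 1)*(-4/r) = 5 - (-1 + t)*(-4/r) = 5 - (-4)*(-1 + t)/r = 5 + 4*(-1 + t)/r)
(-2 + 5*F(-5, -1 - 1*4))*f(-5, 2) = (-2 + 5*((-4 + 4*(-1 - 1*4) + 5*(-5))/(-5)))*(2² - 18*(-5) - 18*2 - 5*2) = (-2 + 5*(-(-4 + 4*(-1 - 4) - 25)/5))*(4 + 90 - 36 - 10) = (-2 + 5*(-(-4 + 4*(-5) - 25)/5))*48 = (-2 + 5*(-(-4 - 20 - 25)/5))*48 = (-2 + 5*(-⅕*(-49)))*48 = (-2 + 5*(49/5))*48 = (-2 + 49)*48 = 47*48 = 2256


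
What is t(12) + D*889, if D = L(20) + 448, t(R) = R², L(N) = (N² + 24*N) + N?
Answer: 1198516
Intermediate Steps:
L(N) = N² + 25*N
D = 1348 (D = 20*(25 + 20) + 448 = 20*45 + 448 = 900 + 448 = 1348)
t(12) + D*889 = 12² + 1348*889 = 144 + 1198372 = 1198516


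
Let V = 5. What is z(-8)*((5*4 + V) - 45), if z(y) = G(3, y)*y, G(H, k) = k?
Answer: -1280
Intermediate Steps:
z(y) = y² (z(y) = y*y = y²)
z(-8)*((5*4 + V) - 45) = (-8)²*((5*4 + 5) - 45) = 64*((20 + 5) - 45) = 64*(25 - 45) = 64*(-20) = -1280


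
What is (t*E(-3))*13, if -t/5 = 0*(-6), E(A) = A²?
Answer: 0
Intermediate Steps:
t = 0 (t = -0*(-6) = -5*0 = 0)
(t*E(-3))*13 = (0*(-3)²)*13 = (0*9)*13 = 0*13 = 0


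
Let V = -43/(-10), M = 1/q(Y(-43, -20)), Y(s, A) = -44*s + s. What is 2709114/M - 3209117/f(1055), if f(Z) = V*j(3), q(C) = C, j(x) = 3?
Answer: 646148489224/129 ≈ 5.0089e+9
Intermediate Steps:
Y(s, A) = -43*s
M = 1/1849 (M = 1/(-43*(-43)) = 1/1849 ≈ 0.00054083)
V = 43/10 (V = -43*(-⅒) = 43/10 ≈ 4.3000)
f(Z) = 129/10 (f(Z) = (43/10)*3 = 129/10)
2709114/M - 3209117/f(1055) = 2709114/(1/1849) - 3209117/129/10 = 2709114*1849 - 3209117*10/129 = 5009151786 - 32091170/129 = 646148489224/129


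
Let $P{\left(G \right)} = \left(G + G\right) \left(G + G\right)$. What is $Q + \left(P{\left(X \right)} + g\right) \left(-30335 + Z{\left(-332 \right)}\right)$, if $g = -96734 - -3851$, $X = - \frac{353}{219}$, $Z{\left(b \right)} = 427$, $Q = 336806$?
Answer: $\frac{133234255154882}{47961} \approx 2.778 \cdot 10^{9}$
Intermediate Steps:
$X = - \frac{353}{219}$ ($X = \left(-353\right) \frac{1}{219} = - \frac{353}{219} \approx -1.6119$)
$g = -92883$ ($g = -96734 + 3851 = -92883$)
$P{\left(G \right)} = 4 G^{2}$ ($P{\left(G \right)} = 2 G 2 G = 4 G^{2}$)
$Q + \left(P{\left(X \right)} + g\right) \left(-30335 + Z{\left(-332 \right)}\right) = 336806 + \left(4 \left(- \frac{353}{219}\right)^{2} - 92883\right) \left(-30335 + 427\right) = 336806 + \left(4 \cdot \frac{124609}{47961} - 92883\right) \left(-29908\right) = 336806 + \left(\frac{498436}{47961} - 92883\right) \left(-29908\right) = 336806 - - \frac{133218101602316}{47961} = 336806 + \frac{133218101602316}{47961} = \frac{133234255154882}{47961}$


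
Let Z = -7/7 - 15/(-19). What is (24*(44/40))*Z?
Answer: -528/95 ≈ -5.5579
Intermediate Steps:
Z = -4/19 (Z = -7*⅐ - 15*(-1/19) = -1 + 15/19 = -4/19 ≈ -0.21053)
(24*(44/40))*Z = (24*(44/40))*(-4/19) = (24*(44*(1/40)))*(-4/19) = (24*(11/10))*(-4/19) = (132/5)*(-4/19) = -528/95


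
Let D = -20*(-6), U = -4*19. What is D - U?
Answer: 196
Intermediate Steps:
U = -76
D = 120
D - U = 120 - 1*(-76) = 120 + 76 = 196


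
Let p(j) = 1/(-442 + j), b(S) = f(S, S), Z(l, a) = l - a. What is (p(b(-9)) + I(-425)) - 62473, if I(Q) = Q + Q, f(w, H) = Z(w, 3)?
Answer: -28748643/454 ≈ -63323.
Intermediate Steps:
f(w, H) = -3 + w (f(w, H) = w - 1*3 = w - 3 = -3 + w)
I(Q) = 2*Q
b(S) = -3 + S
(p(b(-9)) + I(-425)) - 62473 = (1/(-442 + (-3 - 9)) + 2*(-425)) - 62473 = (1/(-442 - 12) - 850) - 62473 = (1/(-454) - 850) - 62473 = (-1/454 - 850) - 62473 = -385901/454 - 62473 = -28748643/454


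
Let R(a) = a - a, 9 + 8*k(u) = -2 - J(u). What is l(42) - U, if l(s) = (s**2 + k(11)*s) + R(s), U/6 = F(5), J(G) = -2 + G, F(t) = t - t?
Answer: 1659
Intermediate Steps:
F(t) = 0
k(u) = -9/8 - u/8 (k(u) = -9/8 + (-2 - (-2 + u))/8 = -9/8 + (-2 + (2 - u))/8 = -9/8 + (-u)/8 = -9/8 - u/8)
U = 0 (U = 6*0 = 0)
R(a) = 0
l(s) = s**2 - 5*s/2 (l(s) = (s**2 + (-9/8 - 1/8*11)*s) + 0 = (s**2 + (-9/8 - 11/8)*s) + 0 = (s**2 - 5*s/2) + 0 = s**2 - 5*s/2)
l(42) - U = (1/2)*42*(-5 + 2*42) - 1*0 = (1/2)*42*(-5 + 84) + 0 = (1/2)*42*79 + 0 = 1659 + 0 = 1659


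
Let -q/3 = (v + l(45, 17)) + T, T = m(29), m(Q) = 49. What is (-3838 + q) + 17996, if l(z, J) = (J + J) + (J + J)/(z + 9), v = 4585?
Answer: 1369/9 ≈ 152.11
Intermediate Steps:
T = 49
l(z, J) = 2*J + 2*J/(9 + z) (l(z, J) = 2*J + (2*J)/(9 + z) = 2*J + 2*J/(9 + z))
q = -126053/9 (q = -3*((4585 + 2*17*(10 + 45)/(9 + 45)) + 49) = -3*((4585 + 2*17*55/54) + 49) = -3*((4585 + 2*17*(1/54)*55) + 49) = -3*((4585 + 935/27) + 49) = -3*(124730/27 + 49) = -3*126053/27 = -126053/9 ≈ -14006.)
(-3838 + q) + 17996 = (-3838 - 126053/9) + 17996 = -160595/9 + 17996 = 1369/9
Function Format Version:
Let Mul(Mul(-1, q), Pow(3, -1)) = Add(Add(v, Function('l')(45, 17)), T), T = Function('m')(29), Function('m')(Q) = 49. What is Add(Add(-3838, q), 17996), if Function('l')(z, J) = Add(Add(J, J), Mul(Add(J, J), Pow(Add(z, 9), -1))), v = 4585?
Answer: Rational(1369, 9) ≈ 152.11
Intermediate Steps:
T = 49
Function('l')(z, J) = Add(Mul(2, J), Mul(2, J, Pow(Add(9, z), -1))) (Function('l')(z, J) = Add(Mul(2, J), Mul(Mul(2, J), Pow(Add(9, z), -1))) = Add(Mul(2, J), Mul(2, J, Pow(Add(9, z), -1))))
q = Rational(-126053, 9) (q = Mul(-3, Add(Add(4585, Mul(2, 17, Pow(Add(9, 45), -1), Add(10, 45))), 49)) = Mul(-3, Add(Add(4585, Mul(2, 17, Pow(54, -1), 55)), 49)) = Mul(-3, Add(Add(4585, Mul(2, 17, Rational(1, 54), 55)), 49)) = Mul(-3, Add(Add(4585, Rational(935, 27)), 49)) = Mul(-3, Add(Rational(124730, 27), 49)) = Mul(-3, Rational(126053, 27)) = Rational(-126053, 9) ≈ -14006.)
Add(Add(-3838, q), 17996) = Add(Add(-3838, Rational(-126053, 9)), 17996) = Add(Rational(-160595, 9), 17996) = Rational(1369, 9)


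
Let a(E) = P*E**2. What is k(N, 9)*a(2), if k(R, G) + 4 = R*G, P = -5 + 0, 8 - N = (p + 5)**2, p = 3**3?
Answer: 182960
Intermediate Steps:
p = 27
N = -1016 (N = 8 - (27 + 5)**2 = 8 - 1*32**2 = 8 - 1*1024 = 8 - 1024 = -1016)
P = -5
k(R, G) = -4 + G*R (k(R, G) = -4 + R*G = -4 + G*R)
a(E) = -5*E**2
k(N, 9)*a(2) = (-4 + 9*(-1016))*(-5*2**2) = (-4 - 9144)*(-5*4) = -9148*(-20) = 182960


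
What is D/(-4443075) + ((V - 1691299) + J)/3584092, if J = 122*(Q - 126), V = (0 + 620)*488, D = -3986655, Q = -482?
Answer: 519246481909/1061625970860 ≈ 0.48910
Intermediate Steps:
V = 302560 (V = 620*488 = 302560)
J = -74176 (J = 122*(-482 - 126) = 122*(-608) = -74176)
D/(-4443075) + ((V - 1691299) + J)/3584092 = -3986655/(-4443075) + ((302560 - 1691299) - 74176)/3584092 = -3986655*(-1/4443075) + (-1388739 - 74176)*(1/3584092) = 265777/296205 - 1462915*1/3584092 = 265777/296205 - 1462915/3584092 = 519246481909/1061625970860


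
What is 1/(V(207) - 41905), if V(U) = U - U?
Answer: -1/41905 ≈ -2.3864e-5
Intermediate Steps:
V(U) = 0
1/(V(207) - 41905) = 1/(0 - 41905) = 1/(-41905) = -1/41905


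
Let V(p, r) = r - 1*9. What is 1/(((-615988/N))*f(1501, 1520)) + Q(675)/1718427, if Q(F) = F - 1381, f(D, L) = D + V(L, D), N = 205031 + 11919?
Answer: -837215554477/1584090759875934 ≈ -0.00052851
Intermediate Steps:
V(p, r) = -9 + r (V(p, r) = r - 9 = -9 + r)
N = 216950
f(D, L) = -9 + 2*D (f(D, L) = D + (-9 + D) = -9 + 2*D)
Q(F) = -1381 + F
1/(((-615988/N))*f(1501, 1520)) + Q(675)/1718427 = 1/(((-615988/216950))*(-9 + 2*1501)) + (-1381 + 675)/1718427 = 1/(((-615988*1/216950))*(-9 + 3002)) - 706*1/1718427 = 1/(-307994/108475*2993) - 706/1718427 = -108475/307994*1/2993 - 706/1718427 = -108475/921826042 - 706/1718427 = -837215554477/1584090759875934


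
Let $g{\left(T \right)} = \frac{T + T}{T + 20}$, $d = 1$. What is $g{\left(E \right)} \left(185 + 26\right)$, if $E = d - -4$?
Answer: $\frac{422}{5} \approx 84.4$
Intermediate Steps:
$E = 5$ ($E = 1 - -4 = 1 + 4 = 5$)
$g{\left(T \right)} = \frac{2 T}{20 + T}$
$g{\left(E \right)} \left(185 + 26\right) = 2 \cdot 5 \frac{1}{20 + 5} \left(185 + 26\right) = 2 \cdot 5 \cdot \frac{1}{25} \cdot 211 = \frac{2}{5} \cdot 211 = \frac{422}{5}$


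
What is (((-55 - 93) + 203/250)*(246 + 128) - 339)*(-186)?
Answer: 1287755004/125 ≈ 1.0302e+7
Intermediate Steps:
(((-55 - 93) + 203/250)*(246 + 128) - 339)*(-186) = ((-148 + 203*(1/250))*374 - 339)*(-186) = ((-148 + 203/250)*374 - 339)*(-186) = (-36797/250*374 - 339)*(-186) = (-6881039/125 - 339)*(-186) = -6923414/125*(-186) = 1287755004/125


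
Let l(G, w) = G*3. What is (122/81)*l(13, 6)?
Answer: 1586/27 ≈ 58.741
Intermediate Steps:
l(G, w) = 3*G
(122/81)*l(13, 6) = (122/81)*(3*13) = (122*(1/81))*39 = (122/81)*39 = 1586/27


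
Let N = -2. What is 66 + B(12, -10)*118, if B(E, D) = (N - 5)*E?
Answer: -9846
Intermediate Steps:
B(E, D) = -7*E (B(E, D) = (-2 - 5)*E = -7*E)
66 + B(12, -10)*118 = 66 - 7*12*118 = 66 - 84*118 = 66 - 9912 = -9846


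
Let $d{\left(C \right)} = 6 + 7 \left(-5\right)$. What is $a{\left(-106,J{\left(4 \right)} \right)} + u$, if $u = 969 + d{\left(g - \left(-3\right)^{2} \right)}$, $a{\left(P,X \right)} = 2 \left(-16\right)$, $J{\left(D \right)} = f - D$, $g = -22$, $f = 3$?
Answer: $908$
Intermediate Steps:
$J{\left(D \right)} = 3 - D$
$a{\left(P,X \right)} = -32$
$d{\left(C \right)} = -29$ ($d{\left(C \right)} = 6 - 35 = -29$)
$u = 940$ ($u = 969 - 29 = 940$)
$a{\left(-106,J{\left(4 \right)} \right)} + u = -32 + 940 = 908$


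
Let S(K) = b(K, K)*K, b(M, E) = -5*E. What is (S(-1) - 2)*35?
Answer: -245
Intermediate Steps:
S(K) = -5*K² (S(K) = (-5*K)*K = -5*K²)
(S(-1) - 2)*35 = (-5*(-1)² - 2)*35 = (-5*1 - 2)*35 = (-5 - 2)*35 = -7*35 = -245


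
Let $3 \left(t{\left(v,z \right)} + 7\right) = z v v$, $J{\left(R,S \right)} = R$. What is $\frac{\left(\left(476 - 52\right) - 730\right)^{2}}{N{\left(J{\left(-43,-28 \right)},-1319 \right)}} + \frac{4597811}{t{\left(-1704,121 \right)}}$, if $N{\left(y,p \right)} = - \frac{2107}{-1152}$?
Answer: $\frac{12632780076531137}{246756048035} \approx 51195.0$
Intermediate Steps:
$t{\left(v,z \right)} = -7 + \frac{z v^{2}}{3}$ ($t{\left(v,z \right)} = -7 + \frac{z v v}{3} = -7 + \frac{v z v}{3} = -7 + \frac{z v^{2}}{3}$)
$N{\left(y,p \right)} = \frac{2107}{1152}$ ($N{\left(y,p \right)} = \left(-2107\right) \left(- \frac{1}{1152}\right) = \frac{2107}{1152}$)
$\frac{\left(\left(476 - 52\right) - 730\right)^{2}}{N{\left(J{\left(-43,-28 \right)},-1319 \right)}} + \frac{4597811}{t{\left(-1704,121 \right)}} = \frac{\left(\left(476 - 52\right) - 730\right)^{2}}{\frac{2107}{1152}} + \frac{4597811}{-7 + \frac{1}{3} \cdot 121 \left(-1704\right)^{2}} = \left(\left(476 - 52\right) - 730\right)^{2} \cdot \frac{1152}{2107} + \frac{4597811}{-7 + \frac{1}{3} \cdot 121 \cdot 2903616} = \left(424 - 730\right)^{2} \cdot \frac{1152}{2107} + \frac{4597811}{-7 + 117112512} = \left(-306\right)^{2} \cdot \frac{1152}{2107} + \frac{4597811}{117112505} = 93636 \cdot \frac{1152}{2107} + 4597811 \cdot \frac{1}{117112505} = \frac{107868672}{2107} + \frac{4597811}{117112505} = \frac{12632780076531137}{246756048035}$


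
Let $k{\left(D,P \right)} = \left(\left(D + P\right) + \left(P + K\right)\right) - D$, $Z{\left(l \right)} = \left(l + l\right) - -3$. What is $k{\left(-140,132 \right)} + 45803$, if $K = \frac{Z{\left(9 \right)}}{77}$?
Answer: $\frac{506740}{11} \approx 46067.0$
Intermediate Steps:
$Z{\left(l \right)} = 3 + 2 l$ ($Z{\left(l \right)} = 2 l + 3 = 3 + 2 l$)
$K = \frac{3}{11}$ ($K = \frac{3 + 2 \cdot 9}{77} = \left(3 + 18\right) \frac{1}{77} = 21 \cdot \frac{1}{77} = \frac{3}{11} \approx 0.27273$)
$k{\left(D,P \right)} = \frac{3}{11} + 2 P$ ($k{\left(D,P \right)} = \left(\left(D + P\right) + \left(P + \frac{3}{11}\right)\right) - D = \left(\left(D + P\right) + \left(\frac{3}{11} + P\right)\right) - D = \left(\frac{3}{11} + D + 2 P\right) - D = \frac{3}{11} + 2 P$)
$k{\left(-140,132 \right)} + 45803 = \left(\frac{3}{11} + 2 \cdot 132\right) + 45803 = \left(\frac{3}{11} + 264\right) + 45803 = \frac{2907}{11} + 45803 = \frac{506740}{11}$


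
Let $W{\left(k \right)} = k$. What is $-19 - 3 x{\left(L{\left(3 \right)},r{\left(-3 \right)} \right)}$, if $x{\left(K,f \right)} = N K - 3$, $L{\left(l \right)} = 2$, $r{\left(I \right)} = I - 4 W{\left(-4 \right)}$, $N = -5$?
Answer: $20$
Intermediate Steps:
$r{\left(I \right)} = 16 + I$ ($r{\left(I \right)} = I - -16 = I + 16 = 16 + I$)
$x{\left(K,f \right)} = -3 - 5 K$ ($x{\left(K,f \right)} = - 5 K - 3 = -3 - 5 K$)
$-19 - 3 x{\left(L{\left(3 \right)},r{\left(-3 \right)} \right)} = -19 - 3 \left(-3 - 10\right) = -19 - -39 = -19 + 39 = 20$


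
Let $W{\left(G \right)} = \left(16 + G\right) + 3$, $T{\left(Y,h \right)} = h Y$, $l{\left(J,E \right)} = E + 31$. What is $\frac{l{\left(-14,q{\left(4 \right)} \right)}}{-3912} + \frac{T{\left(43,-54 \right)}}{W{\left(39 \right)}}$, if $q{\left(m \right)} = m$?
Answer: $- \frac{4542847}{113448} \approx -40.043$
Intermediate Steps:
$l{\left(J,E \right)} = 31 + E$
$T{\left(Y,h \right)} = Y h$
$W{\left(G \right)} = 19 + G$
$\frac{l{\left(-14,q{\left(4 \right)} \right)}}{-3912} + \frac{T{\left(43,-54 \right)}}{W{\left(39 \right)}} = \frac{31 + 4}{-3912} + \frac{43 \left(-54\right)}{19 + 39} = 35 \left(- \frac{1}{3912}\right) - \frac{2322}{58} = - \frac{35}{3912} - \frac{1161}{29} = - \frac{4542847}{113448}$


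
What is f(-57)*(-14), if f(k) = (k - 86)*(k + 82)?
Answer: 50050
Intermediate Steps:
f(k) = (-86 + k)*(82 + k)
f(-57)*(-14) = (-7052 + (-57)² - 4*(-57))*(-14) = (-7052 + 3249 + 228)*(-14) = -3575*(-14) = 50050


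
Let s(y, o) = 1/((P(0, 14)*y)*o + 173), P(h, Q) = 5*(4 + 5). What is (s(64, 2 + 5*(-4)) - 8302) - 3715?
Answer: -620882340/51667 ≈ -12017.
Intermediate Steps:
P(h, Q) = 45 (P(h, Q) = 5*9 = 45)
s(y, o) = 1/(173 + 45*o*y) (s(y, o) = 1/((45*y)*o + 173) = 1/(45*o*y + 173) = 1/(173 + 45*o*y))
(s(64, 2 + 5*(-4)) - 8302) - 3715 = (1/(173 + 45*(2 + 5*(-4))*64) - 8302) - 3715 = (1/(173 + 45*(2 - 20)*64) - 8302) - 3715 = (1/(173 + 45*(-18)*64) - 8302) - 3715 = (1/(173 - 51840) - 8302) - 3715 = (1/(-51667) - 8302) - 3715 = (-1/51667 - 8302) - 3715 = -428939435/51667 - 3715 = -620882340/51667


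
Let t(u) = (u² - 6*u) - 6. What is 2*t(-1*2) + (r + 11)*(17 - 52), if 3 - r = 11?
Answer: -85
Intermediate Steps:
r = -8 (r = 3 - 1*11 = 3 - 11 = -8)
t(u) = -6 + u² - 6*u
2*t(-1*2) + (r + 11)*(17 - 52) = 2*(-6 + (-1*2)² - (-6)*2) + (-8 + 11)*(17 - 52) = 2*(-6 + (-2)² - 6*(-2)) + 3*(-35) = 2*(-6 + 4 + 12) - 105 = 2*10 - 105 = 20 - 105 = -85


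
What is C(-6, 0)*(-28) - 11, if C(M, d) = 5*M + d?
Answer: 829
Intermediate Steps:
C(M, d) = d + 5*M
C(-6, 0)*(-28) - 11 = (0 + 5*(-6))*(-28) - 11 = (0 - 30)*(-28) - 11 = -30*(-28) - 11 = 840 - 11 = 829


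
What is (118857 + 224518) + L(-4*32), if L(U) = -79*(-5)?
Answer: 343770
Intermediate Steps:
L(U) = 395
(118857 + 224518) + L(-4*32) = (118857 + 224518) + 395 = 343375 + 395 = 343770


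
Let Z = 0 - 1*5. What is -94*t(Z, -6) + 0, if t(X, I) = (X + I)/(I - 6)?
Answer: -517/6 ≈ -86.167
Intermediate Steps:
Z = -5 (Z = 0 - 5 = -5)
t(X, I) = (I + X)/(-6 + I)
-94*t(Z, -6) + 0 = -94*(-6 - 5)/(-6 - 6) + 0 = -94*(-11)/(-12) + 0 = -(-47)*(-11)/6 + 0 = -94*11/12 + 0 = -517/6 + 0 = -517/6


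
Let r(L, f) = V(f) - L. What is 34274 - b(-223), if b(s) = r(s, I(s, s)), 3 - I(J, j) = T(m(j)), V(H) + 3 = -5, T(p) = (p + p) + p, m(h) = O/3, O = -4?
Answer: 34059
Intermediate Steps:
m(h) = -4/3
T(p) = 3*p (T(p) = 2*p + p = 3*p)
V(H) = -8 (V(H) = -3 - 5 = -8)
I(J, j) = 7 (I(J, j) = 3 - 3*(-4)/3 = 3 - 1*(-4) = 3 + 4 = 7)
r(L, f) = -8 - L
b(s) = -8 - s
34274 - b(-223) = 34274 - (-8 - 1*(-223)) = 34274 - (-8 + 223) = 34274 - 1*215 = 34274 - 215 = 34059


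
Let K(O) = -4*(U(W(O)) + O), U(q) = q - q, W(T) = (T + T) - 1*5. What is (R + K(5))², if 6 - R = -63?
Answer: 2401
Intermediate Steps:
W(T) = -5 + 2*T (W(T) = 2*T - 5 = -5 + 2*T)
U(q) = 0
R = 69 (R = 6 - 1*(-63) = 6 + 63 = 69)
K(O) = -4*O (K(O) = -4*(0 + O) = -4*O)
(R + K(5))² = (69 - 4*5)² = (69 - 20)² = 49² = 2401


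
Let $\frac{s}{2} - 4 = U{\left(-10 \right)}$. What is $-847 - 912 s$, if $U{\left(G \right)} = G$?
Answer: $10097$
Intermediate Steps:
$s = -12$ ($s = 8 + 2 \left(-10\right) = 8 - 20 = -12$)
$-847 - 912 s = -847 - -10944 = -847 + 10944 = 10097$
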